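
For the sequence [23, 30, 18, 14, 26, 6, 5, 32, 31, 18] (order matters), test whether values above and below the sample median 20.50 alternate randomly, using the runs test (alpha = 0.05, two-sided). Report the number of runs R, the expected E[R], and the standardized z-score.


Step 1: Compute median = 20.50; label A = above, B = below.
Labels in order: AABBABBAAB  (n_A = 5, n_B = 5)
Step 2: Count runs R = 6.
Step 3: Under H0 (random ordering), E[R] = 2*n_A*n_B/(n_A+n_B) + 1 = 2*5*5/10 + 1 = 6.0000.
        Var[R] = 2*n_A*n_B*(2*n_A*n_B - n_A - n_B) / ((n_A+n_B)^2 * (n_A+n_B-1)) = 2000/900 = 2.2222.
        SD[R] = 1.4907.
Step 4: R = E[R], so z = 0 with no continuity correction.
Step 5: Two-sided p-value via normal approximation = 2*(1 - Phi(|z|)) = 1.000000.
Step 6: alpha = 0.05. fail to reject H0.

R = 6, z = 0.0000, p = 1.000000, fail to reject H0.


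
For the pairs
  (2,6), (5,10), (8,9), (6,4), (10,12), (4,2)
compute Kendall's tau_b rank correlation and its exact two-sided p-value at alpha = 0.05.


Step 1: Enumerate the 15 unordered pairs (i,j) with i<j and classify each by sign(x_j-x_i) * sign(y_j-y_i).
  (1,2):dx=+3,dy=+4->C; (1,3):dx=+6,dy=+3->C; (1,4):dx=+4,dy=-2->D; (1,5):dx=+8,dy=+6->C
  (1,6):dx=+2,dy=-4->D; (2,3):dx=+3,dy=-1->D; (2,4):dx=+1,dy=-6->D; (2,5):dx=+5,dy=+2->C
  (2,6):dx=-1,dy=-8->C; (3,4):dx=-2,dy=-5->C; (3,5):dx=+2,dy=+3->C; (3,6):dx=-4,dy=-7->C
  (4,5):dx=+4,dy=+8->C; (4,6):dx=-2,dy=-2->C; (5,6):dx=-6,dy=-10->C
Step 2: C = 11, D = 4, total pairs = 15.
Step 3: tau = (C - D)/(n(n-1)/2) = (11 - 4)/15 = 0.466667.
Step 4: Exact two-sided p-value (enumerate n! = 720 permutations of y under H0): p = 0.272222.
Step 5: alpha = 0.05. fail to reject H0.

tau_b = 0.4667 (C=11, D=4), p = 0.272222, fail to reject H0.


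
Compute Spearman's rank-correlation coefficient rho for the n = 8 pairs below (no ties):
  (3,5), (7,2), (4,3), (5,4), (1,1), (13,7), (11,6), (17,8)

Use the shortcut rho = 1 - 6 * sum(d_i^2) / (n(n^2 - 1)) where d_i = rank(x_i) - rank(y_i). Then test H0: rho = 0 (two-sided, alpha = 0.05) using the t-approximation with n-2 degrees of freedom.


Step 1: Rank x and y separately (midranks; no ties here).
rank(x): 3->2, 7->5, 4->3, 5->4, 1->1, 13->7, 11->6, 17->8
rank(y): 5->5, 2->2, 3->3, 4->4, 1->1, 7->7, 6->6, 8->8
Step 2: d_i = R_x(i) - R_y(i); compute d_i^2.
  (2-5)^2=9, (5-2)^2=9, (3-3)^2=0, (4-4)^2=0, (1-1)^2=0, (7-7)^2=0, (6-6)^2=0, (8-8)^2=0
sum(d^2) = 18.
Step 3: rho = 1 - 6*18 / (8*(8^2 - 1)) = 1 - 108/504 = 0.785714.
Step 4: Under H0, t = rho * sqrt((n-2)/(1-rho^2)) = 3.1113 ~ t(6).
Step 5: Two-sided p-value from the t-distribution with 6 df = 0.020815.
Step 6: alpha = 0.05. reject H0.

rho = 0.7857, p = 0.020815, reject H0 at alpha = 0.05.


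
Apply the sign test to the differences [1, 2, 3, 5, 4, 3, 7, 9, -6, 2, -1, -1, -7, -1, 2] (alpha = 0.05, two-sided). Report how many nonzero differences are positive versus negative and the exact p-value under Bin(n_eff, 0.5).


Step 1: Discard zero differences. Original n = 15; n_eff = number of nonzero differences = 15.
Nonzero differences (with sign): +1, +2, +3, +5, +4, +3, +7, +9, -6, +2, -1, -1, -7, -1, +2
Step 2: Count signs: positive = 10, negative = 5.
Step 3: Under H0: P(positive) = 0.5, so the number of positives S ~ Bin(15, 0.5).
Step 4: Two-sided exact p-value = sum of Bin(15,0.5) probabilities at or below the observed probability = 0.301758.
Step 5: alpha = 0.05. fail to reject H0.

n_eff = 15, pos = 10, neg = 5, p = 0.301758, fail to reject H0.


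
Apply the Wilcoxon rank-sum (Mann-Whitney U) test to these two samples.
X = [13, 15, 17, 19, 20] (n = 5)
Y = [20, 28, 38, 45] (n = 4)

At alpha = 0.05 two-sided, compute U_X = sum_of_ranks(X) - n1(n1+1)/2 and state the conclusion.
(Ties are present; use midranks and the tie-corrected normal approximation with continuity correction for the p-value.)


Step 1: Combine and sort all 9 observations; assign midranks.
sorted (value, group): (13,X), (15,X), (17,X), (19,X), (20,X), (20,Y), (28,Y), (38,Y), (45,Y)
ranks: 13->1, 15->2, 17->3, 19->4, 20->5.5, 20->5.5, 28->7, 38->8, 45->9
Step 2: Rank sum for X: R1 = 1 + 2 + 3 + 4 + 5.5 = 15.5.
Step 3: U_X = R1 - n1(n1+1)/2 = 15.5 - 5*6/2 = 15.5 - 15 = 0.5.
       U_Y = n1*n2 - U_X = 20 - 0.5 = 19.5.
Step 4: Ties are present, so use the tie-corrected normal approximation (with continuity correction) for the p-value.
Step 5: p-value = 0.026844; compare to alpha = 0.05. reject H0.

U_X = 0.5, p = 0.026844, reject H0 at alpha = 0.05.


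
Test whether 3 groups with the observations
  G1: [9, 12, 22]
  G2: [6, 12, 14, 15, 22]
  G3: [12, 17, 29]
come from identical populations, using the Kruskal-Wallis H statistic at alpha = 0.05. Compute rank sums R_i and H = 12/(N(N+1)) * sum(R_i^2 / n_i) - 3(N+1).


Step 1: Combine all N = 11 observations and assign midranks.
sorted (value, group, rank): (6,G2,1), (9,G1,2), (12,G1,4), (12,G2,4), (12,G3,4), (14,G2,6), (15,G2,7), (17,G3,8), (22,G1,9.5), (22,G2,9.5), (29,G3,11)
Step 2: Sum ranks within each group.
R_1 = 15.5 (n_1 = 3)
R_2 = 27.5 (n_2 = 5)
R_3 = 23 (n_3 = 3)
Step 3: H = 12/(N(N+1)) * sum(R_i^2/n_i) - 3(N+1)
     = 12/(11*12) * (15.5^2/3 + 27.5^2/5 + 23^2/3) - 3*12
     = 0.090909 * 407.667 - 36
     = 1.060606.
Step 4: Ties present; correction factor C = 1 - 30/(11^3 - 11) = 0.977273. Corrected H = 1.060606 / 0.977273 = 1.085271.
Step 5: Under H0, H ~ chi^2(2); p-value = 0.581214.
Step 6: alpha = 0.05. fail to reject H0.

H = 1.0853, df = 2, p = 0.581214, fail to reject H0.


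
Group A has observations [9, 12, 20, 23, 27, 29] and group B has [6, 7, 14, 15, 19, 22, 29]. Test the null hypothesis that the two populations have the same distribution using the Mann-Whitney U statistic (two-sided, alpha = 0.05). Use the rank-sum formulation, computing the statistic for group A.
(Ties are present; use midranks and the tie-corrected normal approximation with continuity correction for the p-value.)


Step 1: Combine and sort all 13 observations; assign midranks.
sorted (value, group): (6,Y), (7,Y), (9,X), (12,X), (14,Y), (15,Y), (19,Y), (20,X), (22,Y), (23,X), (27,X), (29,X), (29,Y)
ranks: 6->1, 7->2, 9->3, 12->4, 14->5, 15->6, 19->7, 20->8, 22->9, 23->10, 27->11, 29->12.5, 29->12.5
Step 2: Rank sum for X: R1 = 3 + 4 + 8 + 10 + 11 + 12.5 = 48.5.
Step 3: U_X = R1 - n1(n1+1)/2 = 48.5 - 6*7/2 = 48.5 - 21 = 27.5.
       U_Y = n1*n2 - U_X = 42 - 27.5 = 14.5.
Step 4: Ties are present, so use the tie-corrected normal approximation (with continuity correction) for the p-value.
Step 5: p-value = 0.390714; compare to alpha = 0.05. fail to reject H0.

U_X = 27.5, p = 0.390714, fail to reject H0 at alpha = 0.05.


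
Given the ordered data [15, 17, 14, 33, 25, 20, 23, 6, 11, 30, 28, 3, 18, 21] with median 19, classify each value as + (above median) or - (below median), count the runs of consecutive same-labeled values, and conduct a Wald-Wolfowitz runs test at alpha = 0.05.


Step 1: Compute median = 19; label A = above, B = below.
Labels in order: BBBAAAABBAABBA  (n_A = 7, n_B = 7)
Step 2: Count runs R = 6.
Step 3: Under H0 (random ordering), E[R] = 2*n_A*n_B/(n_A+n_B) + 1 = 2*7*7/14 + 1 = 8.0000.
        Var[R] = 2*n_A*n_B*(2*n_A*n_B - n_A - n_B) / ((n_A+n_B)^2 * (n_A+n_B-1)) = 8232/2548 = 3.2308.
        SD[R] = 1.7974.
Step 4: Continuity-corrected z = (R + 0.5 - E[R]) / SD[R] = (6 + 0.5 - 8.0000) / 1.7974 = -0.8345.
Step 5: Two-sided p-value via normal approximation = 2*(1 - Phi(|z|)) = 0.403986.
Step 6: alpha = 0.05. fail to reject H0.

R = 6, z = -0.8345, p = 0.403986, fail to reject H0.


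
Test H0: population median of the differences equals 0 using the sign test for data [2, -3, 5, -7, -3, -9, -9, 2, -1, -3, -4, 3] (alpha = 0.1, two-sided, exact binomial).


Step 1: Discard zero differences. Original n = 12; n_eff = number of nonzero differences = 12.
Nonzero differences (with sign): +2, -3, +5, -7, -3, -9, -9, +2, -1, -3, -4, +3
Step 2: Count signs: positive = 4, negative = 8.
Step 3: Under H0: P(positive) = 0.5, so the number of positives S ~ Bin(12, 0.5).
Step 4: Two-sided exact p-value = sum of Bin(12,0.5) probabilities at or below the observed probability = 0.387695.
Step 5: alpha = 0.1. fail to reject H0.

n_eff = 12, pos = 4, neg = 8, p = 0.387695, fail to reject H0.


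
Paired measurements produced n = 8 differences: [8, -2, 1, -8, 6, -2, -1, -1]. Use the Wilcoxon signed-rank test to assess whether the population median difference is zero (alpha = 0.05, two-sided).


Step 1: Drop any zero differences (none here) and take |d_i|.
|d| = [8, 2, 1, 8, 6, 2, 1, 1]
Step 2: Midrank |d_i| (ties get averaged ranks).
ranks: |8|->7.5, |2|->4.5, |1|->2, |8|->7.5, |6|->6, |2|->4.5, |1|->2, |1|->2
Step 3: Attach original signs; sum ranks with positive sign and with negative sign.
W+ = 7.5 + 2 + 6 = 15.5
W- = 4.5 + 7.5 + 4.5 + 2 + 2 = 20.5
(Check: W+ + W- = 36 should equal n(n+1)/2 = 36.)
Step 4: Test statistic W = min(W+, W-) = 15.5.
Step 5: Ties in |d|, so use the tie-corrected normal approximation.
        E[W] = n(n+1)/4 = 8*9/4 = 18.
        Tie groups: |d|=1 (t=3), |d|=2 (t=2), |d|=8 (t=2); sum(t^3 - t) = 36.
        Var[W] = n(n+1)(2n+1)/24 - sum(t^3-t)/48 = 1224/24 - 36/48 = 50.25.
        z = (W - E[W]) / sqrt(Var[W]) = (15.5 - 18) / 7.0887 = -0.3527.
        Two-sided p = 2*Phi(z) = 0.724334.
Step 6: alpha = 0.05. fail to reject H0.

W+ = 15.5, W- = 20.5, W = min = 15.5, p = 0.724334, fail to reject H0.


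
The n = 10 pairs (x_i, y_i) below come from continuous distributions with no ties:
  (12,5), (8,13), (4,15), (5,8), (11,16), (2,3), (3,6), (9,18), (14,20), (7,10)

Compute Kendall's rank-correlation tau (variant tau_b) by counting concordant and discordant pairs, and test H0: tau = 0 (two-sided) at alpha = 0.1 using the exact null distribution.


Step 1: Enumerate the 45 unordered pairs (i,j) with i<j and classify each by sign(x_j-x_i) * sign(y_j-y_i).
  (1,2):dx=-4,dy=+8->D; (1,3):dx=-8,dy=+10->D; (1,4):dx=-7,dy=+3->D; (1,5):dx=-1,dy=+11->D
  (1,6):dx=-10,dy=-2->C; (1,7):dx=-9,dy=+1->D; (1,8):dx=-3,dy=+13->D; (1,9):dx=+2,dy=+15->C
  (1,10):dx=-5,dy=+5->D; (2,3):dx=-4,dy=+2->D; (2,4):dx=-3,dy=-5->C; (2,5):dx=+3,dy=+3->C
  (2,6):dx=-6,dy=-10->C; (2,7):dx=-5,dy=-7->C; (2,8):dx=+1,dy=+5->C; (2,9):dx=+6,dy=+7->C
  (2,10):dx=-1,dy=-3->C; (3,4):dx=+1,dy=-7->D; (3,5):dx=+7,dy=+1->C; (3,6):dx=-2,dy=-12->C
  (3,7):dx=-1,dy=-9->C; (3,8):dx=+5,dy=+3->C; (3,9):dx=+10,dy=+5->C; (3,10):dx=+3,dy=-5->D
  (4,5):dx=+6,dy=+8->C; (4,6):dx=-3,dy=-5->C; (4,7):dx=-2,dy=-2->C; (4,8):dx=+4,dy=+10->C
  (4,9):dx=+9,dy=+12->C; (4,10):dx=+2,dy=+2->C; (5,6):dx=-9,dy=-13->C; (5,7):dx=-8,dy=-10->C
  (5,8):dx=-2,dy=+2->D; (5,9):dx=+3,dy=+4->C; (5,10):dx=-4,dy=-6->C; (6,7):dx=+1,dy=+3->C
  (6,8):dx=+7,dy=+15->C; (6,9):dx=+12,dy=+17->C; (6,10):dx=+5,dy=+7->C; (7,8):dx=+6,dy=+12->C
  (7,9):dx=+11,dy=+14->C; (7,10):dx=+4,dy=+4->C; (8,9):dx=+5,dy=+2->C; (8,10):dx=-2,dy=-8->C
  (9,10):dx=-7,dy=-10->C
Step 2: C = 34, D = 11, total pairs = 45.
Step 3: tau = (C - D)/(n(n-1)/2) = (34 - 11)/45 = 0.511111.
Step 4: Exact two-sided p-value (enumerate n! = 3628800 permutations of y under H0): p = 0.046623.
Step 5: alpha = 0.1. reject H0.

tau_b = 0.5111 (C=34, D=11), p = 0.046623, reject H0.


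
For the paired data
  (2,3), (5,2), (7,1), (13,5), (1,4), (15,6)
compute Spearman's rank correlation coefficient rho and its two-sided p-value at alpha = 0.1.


Step 1: Rank x and y separately (midranks; no ties here).
rank(x): 2->2, 5->3, 7->4, 13->5, 1->1, 15->6
rank(y): 3->3, 2->2, 1->1, 5->5, 4->4, 6->6
Step 2: d_i = R_x(i) - R_y(i); compute d_i^2.
  (2-3)^2=1, (3-2)^2=1, (4-1)^2=9, (5-5)^2=0, (1-4)^2=9, (6-6)^2=0
sum(d^2) = 20.
Step 3: rho = 1 - 6*20 / (6*(6^2 - 1)) = 1 - 120/210 = 0.428571.
Step 4: Under H0, t = rho * sqrt((n-2)/(1-rho^2)) = 0.9487 ~ t(4).
Step 5: Two-sided p-value from the t-distribution with 4 df = 0.396501.
Step 6: alpha = 0.1. fail to reject H0.

rho = 0.4286, p = 0.396501, fail to reject H0 at alpha = 0.1.


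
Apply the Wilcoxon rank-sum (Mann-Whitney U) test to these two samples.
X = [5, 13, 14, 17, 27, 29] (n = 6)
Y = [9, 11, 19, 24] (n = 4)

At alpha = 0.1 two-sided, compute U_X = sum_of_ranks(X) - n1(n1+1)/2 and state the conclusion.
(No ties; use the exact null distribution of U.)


Step 1: Combine and sort all 10 observations; assign midranks.
sorted (value, group): (5,X), (9,Y), (11,Y), (13,X), (14,X), (17,X), (19,Y), (24,Y), (27,X), (29,X)
ranks: 5->1, 9->2, 11->3, 13->4, 14->5, 17->6, 19->7, 24->8, 27->9, 29->10
Step 2: Rank sum for X: R1 = 1 + 4 + 5 + 6 + 9 + 10 = 35.
Step 3: U_X = R1 - n1(n1+1)/2 = 35 - 6*7/2 = 35 - 21 = 14.
       U_Y = n1*n2 - U_X = 24 - 14 = 10.
Step 4: No ties, so the exact null distribution of U (based on enumerating the C(10,6) = 210 equally likely rank assignments) gives the two-sided p-value.
Step 5: p-value = 0.761905; compare to alpha = 0.1. fail to reject H0.

U_X = 14, p = 0.761905, fail to reject H0 at alpha = 0.1.


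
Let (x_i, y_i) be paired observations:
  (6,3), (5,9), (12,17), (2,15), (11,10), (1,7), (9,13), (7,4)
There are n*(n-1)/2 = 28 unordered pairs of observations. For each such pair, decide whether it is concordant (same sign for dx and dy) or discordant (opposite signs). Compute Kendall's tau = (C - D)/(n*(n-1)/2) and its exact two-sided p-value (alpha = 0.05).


Step 1: Enumerate the 28 unordered pairs (i,j) with i<j and classify each by sign(x_j-x_i) * sign(y_j-y_i).
  (1,2):dx=-1,dy=+6->D; (1,3):dx=+6,dy=+14->C; (1,4):dx=-4,dy=+12->D; (1,5):dx=+5,dy=+7->C
  (1,6):dx=-5,dy=+4->D; (1,7):dx=+3,dy=+10->C; (1,8):dx=+1,dy=+1->C; (2,3):dx=+7,dy=+8->C
  (2,4):dx=-3,dy=+6->D; (2,5):dx=+6,dy=+1->C; (2,6):dx=-4,dy=-2->C; (2,7):dx=+4,dy=+4->C
  (2,8):dx=+2,dy=-5->D; (3,4):dx=-10,dy=-2->C; (3,5):dx=-1,dy=-7->C; (3,6):dx=-11,dy=-10->C
  (3,7):dx=-3,dy=-4->C; (3,8):dx=-5,dy=-13->C; (4,5):dx=+9,dy=-5->D; (4,6):dx=-1,dy=-8->C
  (4,7):dx=+7,dy=-2->D; (4,8):dx=+5,dy=-11->D; (5,6):dx=-10,dy=-3->C; (5,7):dx=-2,dy=+3->D
  (5,8):dx=-4,dy=-6->C; (6,7):dx=+8,dy=+6->C; (6,8):dx=+6,dy=-3->D; (7,8):dx=-2,dy=-9->C
Step 2: C = 18, D = 10, total pairs = 28.
Step 3: tau = (C - D)/(n(n-1)/2) = (18 - 10)/28 = 0.285714.
Step 4: Exact two-sided p-value (enumerate n! = 40320 permutations of y under H0): p = 0.398760.
Step 5: alpha = 0.05. fail to reject H0.

tau_b = 0.2857 (C=18, D=10), p = 0.398760, fail to reject H0.


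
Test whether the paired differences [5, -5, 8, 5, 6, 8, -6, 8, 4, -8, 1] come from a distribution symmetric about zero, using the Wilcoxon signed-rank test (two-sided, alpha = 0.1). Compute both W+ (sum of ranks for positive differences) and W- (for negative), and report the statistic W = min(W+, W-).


Step 1: Drop any zero differences (none here) and take |d_i|.
|d| = [5, 5, 8, 5, 6, 8, 6, 8, 4, 8, 1]
Step 2: Midrank |d_i| (ties get averaged ranks).
ranks: |5|->4, |5|->4, |8|->9.5, |5|->4, |6|->6.5, |8|->9.5, |6|->6.5, |8|->9.5, |4|->2, |8|->9.5, |1|->1
Step 3: Attach original signs; sum ranks with positive sign and with negative sign.
W+ = 4 + 9.5 + 4 + 6.5 + 9.5 + 9.5 + 2 + 1 = 46
W- = 4 + 6.5 + 9.5 = 20
(Check: W+ + W- = 66 should equal n(n+1)/2 = 66.)
Step 4: Test statistic W = min(W+, W-) = 20.
Step 5: Ties in |d|, so use the tie-corrected normal approximation.
        E[W] = n(n+1)/4 = 11*12/4 = 33.
        Tie groups: |d|=5 (t=3), |d|=6 (t=2), |d|=8 (t=4); sum(t^3 - t) = 90.
        Var[W] = n(n+1)(2n+1)/24 - sum(t^3-t)/48 = 3036/24 - 90/48 = 124.625.
        z = (W - E[W]) / sqrt(Var[W]) = (20 - 33) / 11.1636 = -1.1645.
        Two-sided p = 2*Phi(z) = 0.244220.
Step 6: alpha = 0.1. fail to reject H0.

W+ = 46, W- = 20, W = min = 20, p = 0.244220, fail to reject H0.


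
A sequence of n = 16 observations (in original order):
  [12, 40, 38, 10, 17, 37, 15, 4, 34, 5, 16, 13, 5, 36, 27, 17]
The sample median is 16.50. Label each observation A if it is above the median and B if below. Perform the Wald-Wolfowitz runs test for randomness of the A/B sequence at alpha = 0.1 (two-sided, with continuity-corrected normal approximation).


Step 1: Compute median = 16.50; label A = above, B = below.
Labels in order: BAABAABBABBBBAAA  (n_A = 8, n_B = 8)
Step 2: Count runs R = 8.
Step 3: Under H0 (random ordering), E[R] = 2*n_A*n_B/(n_A+n_B) + 1 = 2*8*8/16 + 1 = 9.0000.
        Var[R] = 2*n_A*n_B*(2*n_A*n_B - n_A - n_B) / ((n_A+n_B)^2 * (n_A+n_B-1)) = 14336/3840 = 3.7333.
        SD[R] = 1.9322.
Step 4: Continuity-corrected z = (R + 0.5 - E[R]) / SD[R] = (8 + 0.5 - 9.0000) / 1.9322 = -0.2588.
Step 5: Two-sided p-value via normal approximation = 2*(1 - Phi(|z|)) = 0.795809.
Step 6: alpha = 0.1. fail to reject H0.

R = 8, z = -0.2588, p = 0.795809, fail to reject H0.


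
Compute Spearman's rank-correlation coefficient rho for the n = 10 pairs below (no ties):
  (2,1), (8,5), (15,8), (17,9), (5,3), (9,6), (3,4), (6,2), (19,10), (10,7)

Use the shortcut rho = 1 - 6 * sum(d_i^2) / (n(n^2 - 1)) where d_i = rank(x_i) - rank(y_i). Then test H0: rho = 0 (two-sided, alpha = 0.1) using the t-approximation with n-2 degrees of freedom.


Step 1: Rank x and y separately (midranks; no ties here).
rank(x): 2->1, 8->5, 15->8, 17->9, 5->3, 9->6, 3->2, 6->4, 19->10, 10->7
rank(y): 1->1, 5->5, 8->8, 9->9, 3->3, 6->6, 4->4, 2->2, 10->10, 7->7
Step 2: d_i = R_x(i) - R_y(i); compute d_i^2.
  (1-1)^2=0, (5-5)^2=0, (8-8)^2=0, (9-9)^2=0, (3-3)^2=0, (6-6)^2=0, (2-4)^2=4, (4-2)^2=4, (10-10)^2=0, (7-7)^2=0
sum(d^2) = 8.
Step 3: rho = 1 - 6*8 / (10*(10^2 - 1)) = 1 - 48/990 = 0.951515.
Step 4: Under H0, t = rho * sqrt((n-2)/(1-rho^2)) = 8.7493 ~ t(8).
Step 5: Two-sided p-value from the t-distribution with 8 df = 0.000023.
Step 6: alpha = 0.1. reject H0.

rho = 0.9515, p = 0.000023, reject H0 at alpha = 0.1.


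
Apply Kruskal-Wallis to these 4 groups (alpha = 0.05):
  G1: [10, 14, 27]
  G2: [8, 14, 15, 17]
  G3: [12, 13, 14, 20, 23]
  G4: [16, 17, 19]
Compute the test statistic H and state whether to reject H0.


Step 1: Combine all N = 15 observations and assign midranks.
sorted (value, group, rank): (8,G2,1), (10,G1,2), (12,G3,3), (13,G3,4), (14,G1,6), (14,G2,6), (14,G3,6), (15,G2,8), (16,G4,9), (17,G2,10.5), (17,G4,10.5), (19,G4,12), (20,G3,13), (23,G3,14), (27,G1,15)
Step 2: Sum ranks within each group.
R_1 = 23 (n_1 = 3)
R_2 = 25.5 (n_2 = 4)
R_3 = 40 (n_3 = 5)
R_4 = 31.5 (n_4 = 3)
Step 3: H = 12/(N(N+1)) * sum(R_i^2/n_i) - 3(N+1)
     = 12/(15*16) * (23^2/3 + 25.5^2/4 + 40^2/5 + 31.5^2/3) - 3*16
     = 0.050000 * 989.646 - 48
     = 1.482292.
Step 4: Ties present; correction factor C = 1 - 30/(15^3 - 15) = 0.991071. Corrected H = 1.482292 / 0.991071 = 1.495646.
Step 5: Under H0, H ~ chi^2(3); p-value = 0.683276.
Step 6: alpha = 0.05. fail to reject H0.

H = 1.4956, df = 3, p = 0.683276, fail to reject H0.


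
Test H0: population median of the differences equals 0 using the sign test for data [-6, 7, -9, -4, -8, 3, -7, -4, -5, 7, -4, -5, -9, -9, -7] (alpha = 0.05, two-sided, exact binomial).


Step 1: Discard zero differences. Original n = 15; n_eff = number of nonzero differences = 15.
Nonzero differences (with sign): -6, +7, -9, -4, -8, +3, -7, -4, -5, +7, -4, -5, -9, -9, -7
Step 2: Count signs: positive = 3, negative = 12.
Step 3: Under H0: P(positive) = 0.5, so the number of positives S ~ Bin(15, 0.5).
Step 4: Two-sided exact p-value = sum of Bin(15,0.5) probabilities at or below the observed probability = 0.035156.
Step 5: alpha = 0.05. reject H0.

n_eff = 15, pos = 3, neg = 12, p = 0.035156, reject H0.


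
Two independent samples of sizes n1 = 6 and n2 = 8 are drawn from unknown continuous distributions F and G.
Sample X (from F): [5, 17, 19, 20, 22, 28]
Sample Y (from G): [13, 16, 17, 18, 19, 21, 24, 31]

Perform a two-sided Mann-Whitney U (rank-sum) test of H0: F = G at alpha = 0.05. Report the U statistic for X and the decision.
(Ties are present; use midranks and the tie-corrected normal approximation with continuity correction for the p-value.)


Step 1: Combine and sort all 14 observations; assign midranks.
sorted (value, group): (5,X), (13,Y), (16,Y), (17,X), (17,Y), (18,Y), (19,X), (19,Y), (20,X), (21,Y), (22,X), (24,Y), (28,X), (31,Y)
ranks: 5->1, 13->2, 16->3, 17->4.5, 17->4.5, 18->6, 19->7.5, 19->7.5, 20->9, 21->10, 22->11, 24->12, 28->13, 31->14
Step 2: Rank sum for X: R1 = 1 + 4.5 + 7.5 + 9 + 11 + 13 = 46.
Step 3: U_X = R1 - n1(n1+1)/2 = 46 - 6*7/2 = 46 - 21 = 25.
       U_Y = n1*n2 - U_X = 48 - 25 = 23.
Step 4: Ties are present, so use the tie-corrected normal approximation (with continuity correction) for the p-value.
Step 5: p-value = 0.948419; compare to alpha = 0.05. fail to reject H0.

U_X = 25, p = 0.948419, fail to reject H0 at alpha = 0.05.


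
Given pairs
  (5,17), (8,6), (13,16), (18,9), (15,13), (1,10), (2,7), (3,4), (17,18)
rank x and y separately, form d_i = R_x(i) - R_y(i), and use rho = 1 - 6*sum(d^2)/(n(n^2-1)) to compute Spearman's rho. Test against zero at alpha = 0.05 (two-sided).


Step 1: Rank x and y separately (midranks; no ties here).
rank(x): 5->4, 8->5, 13->6, 18->9, 15->7, 1->1, 2->2, 3->3, 17->8
rank(y): 17->8, 6->2, 16->7, 9->4, 13->6, 10->5, 7->3, 4->1, 18->9
Step 2: d_i = R_x(i) - R_y(i); compute d_i^2.
  (4-8)^2=16, (5-2)^2=9, (6-7)^2=1, (9-4)^2=25, (7-6)^2=1, (1-5)^2=16, (2-3)^2=1, (3-1)^2=4, (8-9)^2=1
sum(d^2) = 74.
Step 3: rho = 1 - 6*74 / (9*(9^2 - 1)) = 1 - 444/720 = 0.383333.
Step 4: Under H0, t = rho * sqrt((n-2)/(1-rho^2)) = 1.0981 ~ t(7).
Step 5: Two-sided p-value from the t-distribution with 7 df = 0.308495.
Step 6: alpha = 0.05. fail to reject H0.

rho = 0.3833, p = 0.308495, fail to reject H0 at alpha = 0.05.


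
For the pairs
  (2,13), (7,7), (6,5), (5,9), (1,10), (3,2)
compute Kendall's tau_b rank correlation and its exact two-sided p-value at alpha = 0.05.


Step 1: Enumerate the 15 unordered pairs (i,j) with i<j and classify each by sign(x_j-x_i) * sign(y_j-y_i).
  (1,2):dx=+5,dy=-6->D; (1,3):dx=+4,dy=-8->D; (1,4):dx=+3,dy=-4->D; (1,5):dx=-1,dy=-3->C
  (1,6):dx=+1,dy=-11->D; (2,3):dx=-1,dy=-2->C; (2,4):dx=-2,dy=+2->D; (2,5):dx=-6,dy=+3->D
  (2,6):dx=-4,dy=-5->C; (3,4):dx=-1,dy=+4->D; (3,5):dx=-5,dy=+5->D; (3,6):dx=-3,dy=-3->C
  (4,5):dx=-4,dy=+1->D; (4,6):dx=-2,dy=-7->C; (5,6):dx=+2,dy=-8->D
Step 2: C = 5, D = 10, total pairs = 15.
Step 3: tau = (C - D)/(n(n-1)/2) = (5 - 10)/15 = -0.333333.
Step 4: Exact two-sided p-value (enumerate n! = 720 permutations of y under H0): p = 0.469444.
Step 5: alpha = 0.05. fail to reject H0.

tau_b = -0.3333 (C=5, D=10), p = 0.469444, fail to reject H0.


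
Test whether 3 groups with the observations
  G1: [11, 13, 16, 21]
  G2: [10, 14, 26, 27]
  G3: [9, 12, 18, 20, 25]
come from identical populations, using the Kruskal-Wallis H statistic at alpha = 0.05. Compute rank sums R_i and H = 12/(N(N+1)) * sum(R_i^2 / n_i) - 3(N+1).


Step 1: Combine all N = 13 observations and assign midranks.
sorted (value, group, rank): (9,G3,1), (10,G2,2), (11,G1,3), (12,G3,4), (13,G1,5), (14,G2,6), (16,G1,7), (18,G3,8), (20,G3,9), (21,G1,10), (25,G3,11), (26,G2,12), (27,G2,13)
Step 2: Sum ranks within each group.
R_1 = 25 (n_1 = 4)
R_2 = 33 (n_2 = 4)
R_3 = 33 (n_3 = 5)
Step 3: H = 12/(N(N+1)) * sum(R_i^2/n_i) - 3(N+1)
     = 12/(13*14) * (25^2/4 + 33^2/4 + 33^2/5) - 3*14
     = 0.065934 * 646.3 - 42
     = 0.613187.
Step 4: No ties, so H is used without correction.
Step 5: Under H0, H ~ chi^2(2); p-value = 0.735950.
Step 6: alpha = 0.05. fail to reject H0.

H = 0.6132, df = 2, p = 0.735950, fail to reject H0.


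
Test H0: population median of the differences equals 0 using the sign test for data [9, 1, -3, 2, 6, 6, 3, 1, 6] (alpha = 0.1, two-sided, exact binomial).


Step 1: Discard zero differences. Original n = 9; n_eff = number of nonzero differences = 9.
Nonzero differences (with sign): +9, +1, -3, +2, +6, +6, +3, +1, +6
Step 2: Count signs: positive = 8, negative = 1.
Step 3: Under H0: P(positive) = 0.5, so the number of positives S ~ Bin(9, 0.5).
Step 4: Two-sided exact p-value = sum of Bin(9,0.5) probabilities at or below the observed probability = 0.039062.
Step 5: alpha = 0.1. reject H0.

n_eff = 9, pos = 8, neg = 1, p = 0.039062, reject H0.


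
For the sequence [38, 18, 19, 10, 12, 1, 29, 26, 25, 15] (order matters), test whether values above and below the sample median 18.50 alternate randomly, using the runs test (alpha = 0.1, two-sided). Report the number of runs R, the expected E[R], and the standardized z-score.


Step 1: Compute median = 18.50; label A = above, B = below.
Labels in order: ABABBBAAAB  (n_A = 5, n_B = 5)
Step 2: Count runs R = 6.
Step 3: Under H0 (random ordering), E[R] = 2*n_A*n_B/(n_A+n_B) + 1 = 2*5*5/10 + 1 = 6.0000.
        Var[R] = 2*n_A*n_B*(2*n_A*n_B - n_A - n_B) / ((n_A+n_B)^2 * (n_A+n_B-1)) = 2000/900 = 2.2222.
        SD[R] = 1.4907.
Step 4: R = E[R], so z = 0 with no continuity correction.
Step 5: Two-sided p-value via normal approximation = 2*(1 - Phi(|z|)) = 1.000000.
Step 6: alpha = 0.1. fail to reject H0.

R = 6, z = 0.0000, p = 1.000000, fail to reject H0.


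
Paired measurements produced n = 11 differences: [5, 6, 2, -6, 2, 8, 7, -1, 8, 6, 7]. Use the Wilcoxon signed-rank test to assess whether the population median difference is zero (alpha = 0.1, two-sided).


Step 1: Drop any zero differences (none here) and take |d_i|.
|d| = [5, 6, 2, 6, 2, 8, 7, 1, 8, 6, 7]
Step 2: Midrank |d_i| (ties get averaged ranks).
ranks: |5|->4, |6|->6, |2|->2.5, |6|->6, |2|->2.5, |8|->10.5, |7|->8.5, |1|->1, |8|->10.5, |6|->6, |7|->8.5
Step 3: Attach original signs; sum ranks with positive sign and with negative sign.
W+ = 4 + 6 + 2.5 + 2.5 + 10.5 + 8.5 + 10.5 + 6 + 8.5 = 59
W- = 6 + 1 = 7
(Check: W+ + W- = 66 should equal n(n+1)/2 = 66.)
Step 4: Test statistic W = min(W+, W-) = 7.
Step 5: Ties in |d|, so use the tie-corrected normal approximation.
        E[W] = n(n+1)/4 = 11*12/4 = 33.
        Tie groups: |d|=2 (t=2), |d|=6 (t=3), |d|=7 (t=2), |d|=8 (t=2); sum(t^3 - t) = 42.
        Var[W] = n(n+1)(2n+1)/24 - sum(t^3-t)/48 = 3036/24 - 42/48 = 125.625.
        z = (W - E[W]) / sqrt(Var[W]) = (7 - 33) / 11.2083 = -2.3197.
        Two-sided p = 2*Phi(z) = 0.020356.
Step 6: alpha = 0.1. reject H0.

W+ = 59, W- = 7, W = min = 7, p = 0.020356, reject H0.


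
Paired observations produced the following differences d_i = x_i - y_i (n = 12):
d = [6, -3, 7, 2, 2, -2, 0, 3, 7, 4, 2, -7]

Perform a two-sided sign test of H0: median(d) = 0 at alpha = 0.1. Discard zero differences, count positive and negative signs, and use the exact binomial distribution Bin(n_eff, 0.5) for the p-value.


Step 1: Discard zero differences. Original n = 12; n_eff = number of nonzero differences = 11.
Nonzero differences (with sign): +6, -3, +7, +2, +2, -2, +3, +7, +4, +2, -7
Step 2: Count signs: positive = 8, negative = 3.
Step 3: Under H0: P(positive) = 0.5, so the number of positives S ~ Bin(11, 0.5).
Step 4: Two-sided exact p-value = sum of Bin(11,0.5) probabilities at or below the observed probability = 0.226562.
Step 5: alpha = 0.1. fail to reject H0.

n_eff = 11, pos = 8, neg = 3, p = 0.226562, fail to reject H0.


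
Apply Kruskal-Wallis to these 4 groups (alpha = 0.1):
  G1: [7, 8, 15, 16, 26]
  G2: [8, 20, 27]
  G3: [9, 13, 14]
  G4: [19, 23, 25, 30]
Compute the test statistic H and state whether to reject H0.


Step 1: Combine all N = 15 observations and assign midranks.
sorted (value, group, rank): (7,G1,1), (8,G1,2.5), (8,G2,2.5), (9,G3,4), (13,G3,5), (14,G3,6), (15,G1,7), (16,G1,8), (19,G4,9), (20,G2,10), (23,G4,11), (25,G4,12), (26,G1,13), (27,G2,14), (30,G4,15)
Step 2: Sum ranks within each group.
R_1 = 31.5 (n_1 = 5)
R_2 = 26.5 (n_2 = 3)
R_3 = 15 (n_3 = 3)
R_4 = 47 (n_4 = 4)
Step 3: H = 12/(N(N+1)) * sum(R_i^2/n_i) - 3(N+1)
     = 12/(15*16) * (31.5^2/5 + 26.5^2/3 + 15^2/3 + 47^2/4) - 3*16
     = 0.050000 * 1059.78 - 48
     = 4.989167.
Step 4: Ties present; correction factor C = 1 - 6/(15^3 - 15) = 0.998214. Corrected H = 4.989167 / 0.998214 = 4.998092.
Step 5: Under H0, H ~ chi^2(3); p-value = 0.171937.
Step 6: alpha = 0.1. fail to reject H0.

H = 4.9981, df = 3, p = 0.171937, fail to reject H0.


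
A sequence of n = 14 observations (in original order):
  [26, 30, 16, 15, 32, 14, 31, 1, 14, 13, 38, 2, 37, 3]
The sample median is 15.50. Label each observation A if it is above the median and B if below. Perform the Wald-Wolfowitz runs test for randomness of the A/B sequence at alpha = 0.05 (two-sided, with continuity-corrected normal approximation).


Step 1: Compute median = 15.50; label A = above, B = below.
Labels in order: AAABABABBBABAB  (n_A = 7, n_B = 7)
Step 2: Count runs R = 10.
Step 3: Under H0 (random ordering), E[R] = 2*n_A*n_B/(n_A+n_B) + 1 = 2*7*7/14 + 1 = 8.0000.
        Var[R] = 2*n_A*n_B*(2*n_A*n_B - n_A - n_B) / ((n_A+n_B)^2 * (n_A+n_B-1)) = 8232/2548 = 3.2308.
        SD[R] = 1.7974.
Step 4: Continuity-corrected z = (R - 0.5 - E[R]) / SD[R] = (10 - 0.5 - 8.0000) / 1.7974 = 0.8345.
Step 5: Two-sided p-value via normal approximation = 2*(1 - Phi(|z|)) = 0.403986.
Step 6: alpha = 0.05. fail to reject H0.

R = 10, z = 0.8345, p = 0.403986, fail to reject H0.


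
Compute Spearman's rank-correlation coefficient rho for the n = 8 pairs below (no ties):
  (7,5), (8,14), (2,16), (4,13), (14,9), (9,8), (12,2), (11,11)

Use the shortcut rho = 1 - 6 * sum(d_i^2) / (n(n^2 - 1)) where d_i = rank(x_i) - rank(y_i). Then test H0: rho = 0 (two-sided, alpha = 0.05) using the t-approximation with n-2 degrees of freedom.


Step 1: Rank x and y separately (midranks; no ties here).
rank(x): 7->3, 8->4, 2->1, 4->2, 14->8, 9->5, 12->7, 11->6
rank(y): 5->2, 14->7, 16->8, 13->6, 9->4, 8->3, 2->1, 11->5
Step 2: d_i = R_x(i) - R_y(i); compute d_i^2.
  (3-2)^2=1, (4-7)^2=9, (1-8)^2=49, (2-6)^2=16, (8-4)^2=16, (5-3)^2=4, (7-1)^2=36, (6-5)^2=1
sum(d^2) = 132.
Step 3: rho = 1 - 6*132 / (8*(8^2 - 1)) = 1 - 792/504 = -0.571429.
Step 4: Under H0, t = rho * sqrt((n-2)/(1-rho^2)) = -1.7056 ~ t(6).
Step 5: Two-sided p-value from the t-distribution with 6 df = 0.138960.
Step 6: alpha = 0.05. fail to reject H0.

rho = -0.5714, p = 0.138960, fail to reject H0 at alpha = 0.05.


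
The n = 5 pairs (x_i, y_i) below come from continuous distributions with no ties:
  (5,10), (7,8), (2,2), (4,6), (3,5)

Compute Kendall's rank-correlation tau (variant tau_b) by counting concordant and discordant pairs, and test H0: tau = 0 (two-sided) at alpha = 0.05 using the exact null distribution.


Step 1: Enumerate the 10 unordered pairs (i,j) with i<j and classify each by sign(x_j-x_i) * sign(y_j-y_i).
  (1,2):dx=+2,dy=-2->D; (1,3):dx=-3,dy=-8->C; (1,4):dx=-1,dy=-4->C; (1,5):dx=-2,dy=-5->C
  (2,3):dx=-5,dy=-6->C; (2,4):dx=-3,dy=-2->C; (2,5):dx=-4,dy=-3->C; (3,4):dx=+2,dy=+4->C
  (3,5):dx=+1,dy=+3->C; (4,5):dx=-1,dy=-1->C
Step 2: C = 9, D = 1, total pairs = 10.
Step 3: tau = (C - D)/(n(n-1)/2) = (9 - 1)/10 = 0.800000.
Step 4: Exact two-sided p-value (enumerate n! = 120 permutations of y under H0): p = 0.083333.
Step 5: alpha = 0.05. fail to reject H0.

tau_b = 0.8000 (C=9, D=1), p = 0.083333, fail to reject H0.


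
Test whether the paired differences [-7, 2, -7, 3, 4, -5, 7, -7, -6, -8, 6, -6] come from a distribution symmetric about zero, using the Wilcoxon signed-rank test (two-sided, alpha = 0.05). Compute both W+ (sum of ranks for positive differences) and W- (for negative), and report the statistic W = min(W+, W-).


Step 1: Drop any zero differences (none here) and take |d_i|.
|d| = [7, 2, 7, 3, 4, 5, 7, 7, 6, 8, 6, 6]
Step 2: Midrank |d_i| (ties get averaged ranks).
ranks: |7|->9.5, |2|->1, |7|->9.5, |3|->2, |4|->3, |5|->4, |7|->9.5, |7|->9.5, |6|->6, |8|->12, |6|->6, |6|->6
Step 3: Attach original signs; sum ranks with positive sign and with negative sign.
W+ = 1 + 2 + 3 + 9.5 + 6 = 21.5
W- = 9.5 + 9.5 + 4 + 9.5 + 6 + 12 + 6 = 56.5
(Check: W+ + W- = 78 should equal n(n+1)/2 = 78.)
Step 4: Test statistic W = min(W+, W-) = 21.5.
Step 5: Ties in |d|, so use the tie-corrected normal approximation.
        E[W] = n(n+1)/4 = 12*13/4 = 39.
        Tie groups: |d|=6 (t=3), |d|=7 (t=4); sum(t^3 - t) = 84.
        Var[W] = n(n+1)(2n+1)/24 - sum(t^3-t)/48 = 3900/24 - 84/48 = 160.75.
        z = (W - E[W]) / sqrt(Var[W]) = (21.5 - 39) / 12.6787 = -1.3803.
        Two-sided p = 2*Phi(z) = 0.167505.
Step 6: alpha = 0.05. fail to reject H0.

W+ = 21.5, W- = 56.5, W = min = 21.5, p = 0.167505, fail to reject H0.


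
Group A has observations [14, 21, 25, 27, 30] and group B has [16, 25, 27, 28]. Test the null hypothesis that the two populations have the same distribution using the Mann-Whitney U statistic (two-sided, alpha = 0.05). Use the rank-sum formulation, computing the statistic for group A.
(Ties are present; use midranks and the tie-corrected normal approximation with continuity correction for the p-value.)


Step 1: Combine and sort all 9 observations; assign midranks.
sorted (value, group): (14,X), (16,Y), (21,X), (25,X), (25,Y), (27,X), (27,Y), (28,Y), (30,X)
ranks: 14->1, 16->2, 21->3, 25->4.5, 25->4.5, 27->6.5, 27->6.5, 28->8, 30->9
Step 2: Rank sum for X: R1 = 1 + 3 + 4.5 + 6.5 + 9 = 24.
Step 3: U_X = R1 - n1(n1+1)/2 = 24 - 5*6/2 = 24 - 15 = 9.
       U_Y = n1*n2 - U_X = 20 - 9 = 11.
Step 4: Ties are present, so use the tie-corrected normal approximation (with continuity correction) for the p-value.
Step 5: p-value = 0.901705; compare to alpha = 0.05. fail to reject H0.

U_X = 9, p = 0.901705, fail to reject H0 at alpha = 0.05.


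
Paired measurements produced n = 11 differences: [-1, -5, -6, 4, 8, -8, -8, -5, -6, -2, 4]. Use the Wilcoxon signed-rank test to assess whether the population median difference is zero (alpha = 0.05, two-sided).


Step 1: Drop any zero differences (none here) and take |d_i|.
|d| = [1, 5, 6, 4, 8, 8, 8, 5, 6, 2, 4]
Step 2: Midrank |d_i| (ties get averaged ranks).
ranks: |1|->1, |5|->5.5, |6|->7.5, |4|->3.5, |8|->10, |8|->10, |8|->10, |5|->5.5, |6|->7.5, |2|->2, |4|->3.5
Step 3: Attach original signs; sum ranks with positive sign and with negative sign.
W+ = 3.5 + 10 + 3.5 = 17
W- = 1 + 5.5 + 7.5 + 10 + 10 + 5.5 + 7.5 + 2 = 49
(Check: W+ + W- = 66 should equal n(n+1)/2 = 66.)
Step 4: Test statistic W = min(W+, W-) = 17.
Step 5: Ties in |d|, so use the tie-corrected normal approximation.
        E[W] = n(n+1)/4 = 11*12/4 = 33.
        Tie groups: |d|=4 (t=2), |d|=5 (t=2), |d|=6 (t=2), |d|=8 (t=3); sum(t^3 - t) = 42.
        Var[W] = n(n+1)(2n+1)/24 - sum(t^3-t)/48 = 3036/24 - 42/48 = 125.625.
        z = (W - E[W]) / sqrt(Var[W]) = (17 - 33) / 11.2083 = -1.4275.
        Two-sided p = 2*Phi(z) = 0.153430.
Step 6: alpha = 0.05. fail to reject H0.

W+ = 17, W- = 49, W = min = 17, p = 0.153430, fail to reject H0.


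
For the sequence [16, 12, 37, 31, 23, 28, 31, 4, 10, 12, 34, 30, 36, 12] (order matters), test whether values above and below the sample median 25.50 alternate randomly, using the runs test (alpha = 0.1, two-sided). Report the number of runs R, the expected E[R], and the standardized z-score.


Step 1: Compute median = 25.50; label A = above, B = below.
Labels in order: BBAABAABBBAAAB  (n_A = 7, n_B = 7)
Step 2: Count runs R = 7.
Step 3: Under H0 (random ordering), E[R] = 2*n_A*n_B/(n_A+n_B) + 1 = 2*7*7/14 + 1 = 8.0000.
        Var[R] = 2*n_A*n_B*(2*n_A*n_B - n_A - n_B) / ((n_A+n_B)^2 * (n_A+n_B-1)) = 8232/2548 = 3.2308.
        SD[R] = 1.7974.
Step 4: Continuity-corrected z = (R + 0.5 - E[R]) / SD[R] = (7 + 0.5 - 8.0000) / 1.7974 = -0.2782.
Step 5: Two-sided p-value via normal approximation = 2*(1 - Phi(|z|)) = 0.780879.
Step 6: alpha = 0.1. fail to reject H0.

R = 7, z = -0.2782, p = 0.780879, fail to reject H0.


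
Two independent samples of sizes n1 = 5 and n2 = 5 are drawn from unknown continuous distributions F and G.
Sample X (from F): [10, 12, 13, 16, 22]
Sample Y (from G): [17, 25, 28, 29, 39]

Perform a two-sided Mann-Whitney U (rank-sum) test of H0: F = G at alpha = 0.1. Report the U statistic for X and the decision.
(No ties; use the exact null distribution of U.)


Step 1: Combine and sort all 10 observations; assign midranks.
sorted (value, group): (10,X), (12,X), (13,X), (16,X), (17,Y), (22,X), (25,Y), (28,Y), (29,Y), (39,Y)
ranks: 10->1, 12->2, 13->3, 16->4, 17->5, 22->6, 25->7, 28->8, 29->9, 39->10
Step 2: Rank sum for X: R1 = 1 + 2 + 3 + 4 + 6 = 16.
Step 3: U_X = R1 - n1(n1+1)/2 = 16 - 5*6/2 = 16 - 15 = 1.
       U_Y = n1*n2 - U_X = 25 - 1 = 24.
Step 4: No ties, so the exact null distribution of U (based on enumerating the C(10,5) = 252 equally likely rank assignments) gives the two-sided p-value.
Step 5: p-value = 0.015873; compare to alpha = 0.1. reject H0.

U_X = 1, p = 0.015873, reject H0 at alpha = 0.1.


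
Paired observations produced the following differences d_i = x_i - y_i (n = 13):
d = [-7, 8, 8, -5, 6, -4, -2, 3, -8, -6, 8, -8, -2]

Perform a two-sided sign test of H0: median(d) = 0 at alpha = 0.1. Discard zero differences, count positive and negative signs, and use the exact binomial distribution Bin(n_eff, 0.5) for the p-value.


Step 1: Discard zero differences. Original n = 13; n_eff = number of nonzero differences = 13.
Nonzero differences (with sign): -7, +8, +8, -5, +6, -4, -2, +3, -8, -6, +8, -8, -2
Step 2: Count signs: positive = 5, negative = 8.
Step 3: Under H0: P(positive) = 0.5, so the number of positives S ~ Bin(13, 0.5).
Step 4: Two-sided exact p-value = sum of Bin(13,0.5) probabilities at or below the observed probability = 0.581055.
Step 5: alpha = 0.1. fail to reject H0.

n_eff = 13, pos = 5, neg = 8, p = 0.581055, fail to reject H0.


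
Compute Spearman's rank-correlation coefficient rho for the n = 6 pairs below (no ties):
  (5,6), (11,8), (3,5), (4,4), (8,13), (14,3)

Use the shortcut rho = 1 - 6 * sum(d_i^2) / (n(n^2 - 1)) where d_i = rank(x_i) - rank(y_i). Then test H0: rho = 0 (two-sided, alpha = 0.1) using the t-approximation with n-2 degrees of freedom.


Step 1: Rank x and y separately (midranks; no ties here).
rank(x): 5->3, 11->5, 3->1, 4->2, 8->4, 14->6
rank(y): 6->4, 8->5, 5->3, 4->2, 13->6, 3->1
Step 2: d_i = R_x(i) - R_y(i); compute d_i^2.
  (3-4)^2=1, (5-5)^2=0, (1-3)^2=4, (2-2)^2=0, (4-6)^2=4, (6-1)^2=25
sum(d^2) = 34.
Step 3: rho = 1 - 6*34 / (6*(6^2 - 1)) = 1 - 204/210 = 0.028571.
Step 4: Under H0, t = rho * sqrt((n-2)/(1-rho^2)) = 0.0572 ~ t(4).
Step 5: Two-sided p-value from the t-distribution with 4 df = 0.957155.
Step 6: alpha = 0.1. fail to reject H0.

rho = 0.0286, p = 0.957155, fail to reject H0 at alpha = 0.1.


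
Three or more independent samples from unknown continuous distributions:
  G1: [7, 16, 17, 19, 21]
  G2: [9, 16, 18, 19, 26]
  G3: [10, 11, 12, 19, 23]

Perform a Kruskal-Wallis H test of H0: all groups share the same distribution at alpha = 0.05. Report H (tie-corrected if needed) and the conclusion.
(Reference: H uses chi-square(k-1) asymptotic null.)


Step 1: Combine all N = 15 observations and assign midranks.
sorted (value, group, rank): (7,G1,1), (9,G2,2), (10,G3,3), (11,G3,4), (12,G3,5), (16,G1,6.5), (16,G2,6.5), (17,G1,8), (18,G2,9), (19,G1,11), (19,G2,11), (19,G3,11), (21,G1,13), (23,G3,14), (26,G2,15)
Step 2: Sum ranks within each group.
R_1 = 39.5 (n_1 = 5)
R_2 = 43.5 (n_2 = 5)
R_3 = 37 (n_3 = 5)
Step 3: H = 12/(N(N+1)) * sum(R_i^2/n_i) - 3(N+1)
     = 12/(15*16) * (39.5^2/5 + 43.5^2/5 + 37^2/5) - 3*16
     = 0.050000 * 964.3 - 48
     = 0.215000.
Step 4: Ties present; correction factor C = 1 - 30/(15^3 - 15) = 0.991071. Corrected H = 0.215000 / 0.991071 = 0.216937.
Step 5: Under H0, H ~ chi^2(2); p-value = 0.897207.
Step 6: alpha = 0.05. fail to reject H0.

H = 0.2169, df = 2, p = 0.897207, fail to reject H0.


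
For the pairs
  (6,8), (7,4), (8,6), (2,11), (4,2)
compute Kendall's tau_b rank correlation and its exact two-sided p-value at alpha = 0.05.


Step 1: Enumerate the 10 unordered pairs (i,j) with i<j and classify each by sign(x_j-x_i) * sign(y_j-y_i).
  (1,2):dx=+1,dy=-4->D; (1,3):dx=+2,dy=-2->D; (1,4):dx=-4,dy=+3->D; (1,5):dx=-2,dy=-6->C
  (2,3):dx=+1,dy=+2->C; (2,4):dx=-5,dy=+7->D; (2,5):dx=-3,dy=-2->C; (3,4):dx=-6,dy=+5->D
  (3,5):dx=-4,dy=-4->C; (4,5):dx=+2,dy=-9->D
Step 2: C = 4, D = 6, total pairs = 10.
Step 3: tau = (C - D)/(n(n-1)/2) = (4 - 6)/10 = -0.200000.
Step 4: Exact two-sided p-value (enumerate n! = 120 permutations of y under H0): p = 0.816667.
Step 5: alpha = 0.05. fail to reject H0.

tau_b = -0.2000 (C=4, D=6), p = 0.816667, fail to reject H0.


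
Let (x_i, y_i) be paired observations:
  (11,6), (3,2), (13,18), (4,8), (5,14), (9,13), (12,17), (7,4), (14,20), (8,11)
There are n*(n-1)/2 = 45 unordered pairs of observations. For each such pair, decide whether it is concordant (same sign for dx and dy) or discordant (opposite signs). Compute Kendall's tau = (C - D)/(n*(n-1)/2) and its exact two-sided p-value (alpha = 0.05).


Step 1: Enumerate the 45 unordered pairs (i,j) with i<j and classify each by sign(x_j-x_i) * sign(y_j-y_i).
  (1,2):dx=-8,dy=-4->C; (1,3):dx=+2,dy=+12->C; (1,4):dx=-7,dy=+2->D; (1,5):dx=-6,dy=+8->D
  (1,6):dx=-2,dy=+7->D; (1,7):dx=+1,dy=+11->C; (1,8):dx=-4,dy=-2->C; (1,9):dx=+3,dy=+14->C
  (1,10):dx=-3,dy=+5->D; (2,3):dx=+10,dy=+16->C; (2,4):dx=+1,dy=+6->C; (2,5):dx=+2,dy=+12->C
  (2,6):dx=+6,dy=+11->C; (2,7):dx=+9,dy=+15->C; (2,8):dx=+4,dy=+2->C; (2,9):dx=+11,dy=+18->C
  (2,10):dx=+5,dy=+9->C; (3,4):dx=-9,dy=-10->C; (3,5):dx=-8,dy=-4->C; (3,6):dx=-4,dy=-5->C
  (3,7):dx=-1,dy=-1->C; (3,8):dx=-6,dy=-14->C; (3,9):dx=+1,dy=+2->C; (3,10):dx=-5,dy=-7->C
  (4,5):dx=+1,dy=+6->C; (4,6):dx=+5,dy=+5->C; (4,7):dx=+8,dy=+9->C; (4,8):dx=+3,dy=-4->D
  (4,9):dx=+10,dy=+12->C; (4,10):dx=+4,dy=+3->C; (5,6):dx=+4,dy=-1->D; (5,7):dx=+7,dy=+3->C
  (5,8):dx=+2,dy=-10->D; (5,9):dx=+9,dy=+6->C; (5,10):dx=+3,dy=-3->D; (6,7):dx=+3,dy=+4->C
  (6,8):dx=-2,dy=-9->C; (6,9):dx=+5,dy=+7->C; (6,10):dx=-1,dy=-2->C; (7,8):dx=-5,dy=-13->C
  (7,9):dx=+2,dy=+3->C; (7,10):dx=-4,dy=-6->C; (8,9):dx=+7,dy=+16->C; (8,10):dx=+1,dy=+7->C
  (9,10):dx=-6,dy=-9->C
Step 2: C = 37, D = 8, total pairs = 45.
Step 3: tau = (C - D)/(n(n-1)/2) = (37 - 8)/45 = 0.644444.
Step 4: Exact two-sided p-value (enumerate n! = 3628800 permutations of y under H0): p = 0.009148.
Step 5: alpha = 0.05. reject H0.

tau_b = 0.6444 (C=37, D=8), p = 0.009148, reject H0.
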